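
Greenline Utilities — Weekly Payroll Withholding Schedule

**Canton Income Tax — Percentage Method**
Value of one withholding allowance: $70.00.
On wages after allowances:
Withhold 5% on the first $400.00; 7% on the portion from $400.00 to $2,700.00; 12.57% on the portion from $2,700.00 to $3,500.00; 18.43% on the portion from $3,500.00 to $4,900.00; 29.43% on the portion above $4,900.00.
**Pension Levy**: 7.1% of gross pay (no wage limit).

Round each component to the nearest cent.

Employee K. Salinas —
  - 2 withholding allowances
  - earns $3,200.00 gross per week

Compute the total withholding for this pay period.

$453.45

Canton Income Tax: taxable = $3,200.00 − 2×$70.00 = $3,060.00
  $181.00 + 12.57% × ($3,060.00 − $2,700.00) = $181.00 + 12.57% × $360.00 = $226.25
Pension Levy: 7.1% × $3,200.00 = $227.20
Total: $226.25 + $227.20 = $453.45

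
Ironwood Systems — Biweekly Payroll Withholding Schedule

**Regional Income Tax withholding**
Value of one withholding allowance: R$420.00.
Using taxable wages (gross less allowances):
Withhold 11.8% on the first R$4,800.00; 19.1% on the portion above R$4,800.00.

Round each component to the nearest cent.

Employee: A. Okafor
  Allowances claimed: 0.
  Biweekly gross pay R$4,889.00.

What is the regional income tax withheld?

Regional Income Tax: taxable = R$4,889.00
  R$566.40 + 19.1% × (R$4,889.00 − R$4,800.00) = R$566.40 + 19.1% × R$89.00 = R$583.40

R$583.40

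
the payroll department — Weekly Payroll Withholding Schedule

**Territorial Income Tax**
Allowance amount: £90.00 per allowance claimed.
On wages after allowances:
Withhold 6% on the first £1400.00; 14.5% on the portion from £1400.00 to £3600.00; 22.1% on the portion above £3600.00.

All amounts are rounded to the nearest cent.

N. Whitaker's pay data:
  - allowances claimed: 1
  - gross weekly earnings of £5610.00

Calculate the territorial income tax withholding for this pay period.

Territorial Income Tax: taxable = £5610.00 − 1×£90.00 = £5520.00
  £403.00 + 22.1% × (£5520.00 − £3600.00) = £403.00 + 22.1% × £1920.00 = £827.32

£827.32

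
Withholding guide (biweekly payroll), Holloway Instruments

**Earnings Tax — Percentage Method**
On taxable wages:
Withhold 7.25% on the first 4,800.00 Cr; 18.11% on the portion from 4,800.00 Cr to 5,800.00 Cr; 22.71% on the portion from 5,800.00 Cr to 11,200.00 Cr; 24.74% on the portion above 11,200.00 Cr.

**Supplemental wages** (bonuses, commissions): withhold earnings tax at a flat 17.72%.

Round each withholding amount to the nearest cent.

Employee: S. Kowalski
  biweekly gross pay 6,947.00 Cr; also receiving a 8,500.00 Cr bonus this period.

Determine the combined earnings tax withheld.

2,295.78 Cr

Earnings Tax: taxable = 6,947.00 Cr
  529.10 Cr + 22.71% × (6,947.00 Cr − 5,800.00 Cr) = 529.10 Cr + 22.71% × 1,147.00 Cr = 789.58 Cr
Supplemental (17.72% flat on bonus): 17.72% × 8,500.00 Cr = 1,506.20 Cr
Total earnings tax: 789.58 Cr + 1,506.20 Cr = 2,295.78 Cr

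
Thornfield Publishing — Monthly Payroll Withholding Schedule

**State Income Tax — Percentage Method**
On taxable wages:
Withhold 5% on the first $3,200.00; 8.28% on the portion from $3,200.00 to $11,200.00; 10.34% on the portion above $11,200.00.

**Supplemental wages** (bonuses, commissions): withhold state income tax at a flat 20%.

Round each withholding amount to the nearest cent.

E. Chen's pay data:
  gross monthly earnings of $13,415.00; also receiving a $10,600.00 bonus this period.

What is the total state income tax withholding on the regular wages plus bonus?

State Income Tax: taxable = $13,415.00
  $822.40 + 10.34% × ($13,415.00 − $11,200.00) = $822.40 + 10.34% × $2,215.00 = $1,051.43
Supplemental (20% flat on bonus): 20% × $10,600.00 = $2,120.00
Total state income tax: $1,051.43 + $2,120.00 = $3,171.43

$3,171.43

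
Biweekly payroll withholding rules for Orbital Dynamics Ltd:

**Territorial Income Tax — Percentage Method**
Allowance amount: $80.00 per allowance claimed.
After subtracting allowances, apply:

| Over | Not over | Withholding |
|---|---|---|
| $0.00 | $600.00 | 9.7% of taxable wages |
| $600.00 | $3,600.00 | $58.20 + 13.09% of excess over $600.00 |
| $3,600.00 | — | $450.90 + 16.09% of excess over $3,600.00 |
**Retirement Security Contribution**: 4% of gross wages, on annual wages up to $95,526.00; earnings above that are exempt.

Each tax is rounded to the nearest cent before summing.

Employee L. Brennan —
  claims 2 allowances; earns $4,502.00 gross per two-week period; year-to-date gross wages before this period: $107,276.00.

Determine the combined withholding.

$570.29

Territorial Income Tax: taxable = $4,502.00 − 2×$80.00 = $4,342.00
  $450.90 + 16.09% × ($4,342.00 − $3,600.00) = $450.90 + 16.09% × $742.00 = $570.29
Retirement Security Contribution: YTD $107,276.00 ≥ cap $95,526.00 → $0.00
Total: $570.29 + $0.00 = $570.29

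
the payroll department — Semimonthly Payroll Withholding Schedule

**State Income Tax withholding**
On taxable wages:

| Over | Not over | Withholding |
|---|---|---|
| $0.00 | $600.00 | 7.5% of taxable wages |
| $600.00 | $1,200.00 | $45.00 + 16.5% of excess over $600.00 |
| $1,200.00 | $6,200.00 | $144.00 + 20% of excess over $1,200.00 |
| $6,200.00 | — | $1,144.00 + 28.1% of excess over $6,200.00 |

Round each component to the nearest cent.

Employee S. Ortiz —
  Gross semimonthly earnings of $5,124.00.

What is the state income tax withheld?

$928.80

State Income Tax: taxable = $5,124.00
  $144.00 + 20% × ($5,124.00 − $1,200.00) = $144.00 + 20% × $3,924.00 = $928.80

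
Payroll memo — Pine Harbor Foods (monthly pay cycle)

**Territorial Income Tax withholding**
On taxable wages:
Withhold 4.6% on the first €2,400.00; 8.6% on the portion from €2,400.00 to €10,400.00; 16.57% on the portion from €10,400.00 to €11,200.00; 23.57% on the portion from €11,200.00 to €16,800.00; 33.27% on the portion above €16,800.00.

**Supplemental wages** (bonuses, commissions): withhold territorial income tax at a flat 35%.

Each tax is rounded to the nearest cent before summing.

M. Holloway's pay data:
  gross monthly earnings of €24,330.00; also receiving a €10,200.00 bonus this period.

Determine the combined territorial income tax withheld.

€8,326.11

Territorial Income Tax: taxable = €24,330.00
  €2,250.88 + 33.27% × (€24,330.00 − €16,800.00) = €2,250.88 + 33.27% × €7,530.00 = €4,756.11
Supplemental (35% flat on bonus): 35% × €10,200.00 = €3,570.00
Total territorial income tax: €4,756.11 + €3,570.00 = €8,326.11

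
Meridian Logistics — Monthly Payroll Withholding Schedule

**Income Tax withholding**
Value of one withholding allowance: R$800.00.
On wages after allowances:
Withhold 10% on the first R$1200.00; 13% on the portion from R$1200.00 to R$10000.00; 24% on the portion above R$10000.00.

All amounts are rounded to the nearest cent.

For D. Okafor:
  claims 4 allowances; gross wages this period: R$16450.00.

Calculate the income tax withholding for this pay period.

R$2044.00

Income Tax: taxable = R$16450.00 − 4×R$800.00 = R$13250.00
  R$1264.00 + 24% × (R$13250.00 − R$10000.00) = R$1264.00 + 24% × R$3250.00 = R$2044.00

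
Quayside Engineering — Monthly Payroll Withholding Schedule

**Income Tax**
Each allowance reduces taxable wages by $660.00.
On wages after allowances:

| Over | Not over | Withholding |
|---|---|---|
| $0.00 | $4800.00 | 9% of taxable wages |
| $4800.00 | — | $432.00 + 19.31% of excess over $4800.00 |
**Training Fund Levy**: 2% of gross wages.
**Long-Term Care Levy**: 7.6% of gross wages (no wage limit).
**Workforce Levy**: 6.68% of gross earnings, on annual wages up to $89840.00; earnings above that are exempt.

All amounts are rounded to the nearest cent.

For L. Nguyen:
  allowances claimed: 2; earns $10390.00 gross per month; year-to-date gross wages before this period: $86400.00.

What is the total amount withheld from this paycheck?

Income Tax: taxable = $10390.00 − 2×$660.00 = $9070.00
  $432.00 + 19.31% × ($9070.00 − $4800.00) = $432.00 + 19.31% × $4270.00 = $1256.54
Training Fund Levy: 2% × $10390.00 = $207.80
Long-Term Care Levy: 7.6% × $10390.00 = $789.64
Workforce Levy: cap $89840.00 − YTD $86400.00 = $3440.00 subject; 6.68% × $3440.00 = $229.79
Total: $1256.54 + $207.80 + $789.64 + $229.79 = $2483.77

$2483.77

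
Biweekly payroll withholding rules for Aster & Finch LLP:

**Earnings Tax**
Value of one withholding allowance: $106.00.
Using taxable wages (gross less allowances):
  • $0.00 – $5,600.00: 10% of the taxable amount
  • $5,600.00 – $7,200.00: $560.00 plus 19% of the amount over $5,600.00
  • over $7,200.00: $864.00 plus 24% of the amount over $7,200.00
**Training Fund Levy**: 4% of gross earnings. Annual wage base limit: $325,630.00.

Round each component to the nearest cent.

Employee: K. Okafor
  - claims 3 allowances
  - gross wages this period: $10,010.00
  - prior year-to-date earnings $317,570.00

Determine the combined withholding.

Earnings Tax: taxable = $10,010.00 − 3×$106.00 = $9,692.00
  $864.00 + 24% × ($9,692.00 − $7,200.00) = $864.00 + 24% × $2,492.00 = $1,462.08
Training Fund Levy: cap $325,630.00 − YTD $317,570.00 = $8,060.00 subject; 4% × $8,060.00 = $322.40
Total: $1,462.08 + $322.40 = $1,784.48

$1,784.48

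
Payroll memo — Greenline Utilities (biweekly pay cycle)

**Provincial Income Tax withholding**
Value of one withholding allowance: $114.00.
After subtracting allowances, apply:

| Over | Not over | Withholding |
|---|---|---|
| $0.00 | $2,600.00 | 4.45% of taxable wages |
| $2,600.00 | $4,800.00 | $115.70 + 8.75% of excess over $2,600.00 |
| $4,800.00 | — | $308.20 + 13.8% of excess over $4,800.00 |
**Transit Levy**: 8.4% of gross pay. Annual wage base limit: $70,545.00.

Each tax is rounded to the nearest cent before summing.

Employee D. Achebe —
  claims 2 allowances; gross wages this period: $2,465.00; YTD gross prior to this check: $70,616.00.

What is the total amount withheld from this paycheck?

$99.55

Provincial Income Tax: taxable = $2,465.00 − 2×$114.00 = $2,237.00
  4.45% × $2,237.00 = $99.55
Transit Levy: YTD $70,616.00 ≥ cap $70,545.00 → $0.00
Total: $99.55 + $0.00 = $99.55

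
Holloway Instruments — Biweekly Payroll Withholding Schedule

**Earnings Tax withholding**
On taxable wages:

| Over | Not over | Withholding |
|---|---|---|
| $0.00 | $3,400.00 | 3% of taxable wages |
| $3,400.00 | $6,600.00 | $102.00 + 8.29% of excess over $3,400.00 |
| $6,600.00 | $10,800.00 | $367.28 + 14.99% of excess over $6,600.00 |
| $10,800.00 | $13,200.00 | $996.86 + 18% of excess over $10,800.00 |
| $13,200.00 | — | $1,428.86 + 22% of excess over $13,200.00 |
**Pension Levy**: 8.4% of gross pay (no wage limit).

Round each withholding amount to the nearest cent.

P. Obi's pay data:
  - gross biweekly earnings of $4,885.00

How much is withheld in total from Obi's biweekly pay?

Earnings Tax: taxable = $4,885.00
  $102.00 + 8.29% × ($4,885.00 − $3,400.00) = $102.00 + 8.29% × $1,485.00 = $225.11
Pension Levy: 8.4% × $4,885.00 = $410.34
Total: $225.11 + $410.34 = $635.45

$635.45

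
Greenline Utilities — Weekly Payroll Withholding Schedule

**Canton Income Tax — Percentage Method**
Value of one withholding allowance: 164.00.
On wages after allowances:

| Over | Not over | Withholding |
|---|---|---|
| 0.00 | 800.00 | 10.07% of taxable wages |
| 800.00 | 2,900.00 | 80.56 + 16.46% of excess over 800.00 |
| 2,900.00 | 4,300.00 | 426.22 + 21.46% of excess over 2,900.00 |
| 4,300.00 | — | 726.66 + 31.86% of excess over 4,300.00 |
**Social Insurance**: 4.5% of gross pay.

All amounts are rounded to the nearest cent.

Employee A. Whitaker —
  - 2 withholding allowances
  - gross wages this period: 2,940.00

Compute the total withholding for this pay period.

Canton Income Tax: taxable = 2,940.00 − 2×164.00 = 2,612.00
  80.56 + 16.46% × (2,612.00 − 800.00) = 80.56 + 16.46% × 1,812.00 = 378.82
Social Insurance: 4.5% × 2,940.00 = 132.30
Total: 378.82 + 132.30 = 511.12

511.12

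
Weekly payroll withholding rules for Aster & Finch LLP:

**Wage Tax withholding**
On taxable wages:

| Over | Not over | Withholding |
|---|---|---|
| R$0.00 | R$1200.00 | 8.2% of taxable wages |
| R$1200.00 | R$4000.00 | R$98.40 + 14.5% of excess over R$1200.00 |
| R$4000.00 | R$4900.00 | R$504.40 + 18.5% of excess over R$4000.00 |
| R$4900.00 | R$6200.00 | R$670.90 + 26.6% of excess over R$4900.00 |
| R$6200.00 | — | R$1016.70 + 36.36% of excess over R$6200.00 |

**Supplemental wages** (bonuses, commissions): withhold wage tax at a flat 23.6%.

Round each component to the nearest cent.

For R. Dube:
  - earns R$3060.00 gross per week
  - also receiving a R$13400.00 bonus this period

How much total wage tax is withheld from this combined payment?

R$3530.50

Wage Tax: taxable = R$3060.00
  R$98.40 + 14.5% × (R$3060.00 − R$1200.00) = R$98.40 + 14.5% × R$1860.00 = R$368.10
Supplemental (23.6% flat on bonus): 23.6% × R$13400.00 = R$3162.40
Total wage tax: R$368.10 + R$3162.40 = R$3530.50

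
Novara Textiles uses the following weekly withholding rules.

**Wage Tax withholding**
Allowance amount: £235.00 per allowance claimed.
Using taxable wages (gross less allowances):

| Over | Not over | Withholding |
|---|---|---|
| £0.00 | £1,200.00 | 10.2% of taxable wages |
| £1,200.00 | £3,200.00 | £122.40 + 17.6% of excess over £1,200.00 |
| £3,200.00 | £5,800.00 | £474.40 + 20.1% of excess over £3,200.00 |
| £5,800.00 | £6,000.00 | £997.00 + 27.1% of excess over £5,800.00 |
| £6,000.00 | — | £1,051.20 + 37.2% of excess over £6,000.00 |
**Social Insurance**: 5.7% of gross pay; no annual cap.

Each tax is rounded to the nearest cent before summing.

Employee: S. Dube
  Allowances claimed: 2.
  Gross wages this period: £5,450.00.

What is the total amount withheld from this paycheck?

Wage Tax: taxable = £5,450.00 − 2×£235.00 = £4,980.00
  £474.40 + 20.1% × (£4,980.00 − £3,200.00) = £474.40 + 20.1% × £1,780.00 = £832.18
Social Insurance: 5.7% × £5,450.00 = £310.65
Total: £832.18 + £310.65 = £1,142.83

£1,142.83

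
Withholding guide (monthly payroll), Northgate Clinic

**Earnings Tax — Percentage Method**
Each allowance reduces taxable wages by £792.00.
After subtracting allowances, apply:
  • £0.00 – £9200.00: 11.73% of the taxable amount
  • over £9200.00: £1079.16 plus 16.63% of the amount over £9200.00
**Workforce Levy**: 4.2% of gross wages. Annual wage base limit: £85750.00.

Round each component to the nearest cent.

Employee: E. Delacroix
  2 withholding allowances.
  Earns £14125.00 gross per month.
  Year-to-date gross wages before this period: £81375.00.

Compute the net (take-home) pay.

Earnings Tax: taxable = £14125.00 − 2×£792.00 = £12541.00
  £1079.16 + 16.63% × (£12541.00 − £9200.00) = £1079.16 + 16.63% × £3341.00 = £1634.77
Workforce Levy: cap £85750.00 − YTD £81375.00 = £4375.00 subject; 4.2% × £4375.00 = £183.75
Total withheld: £1634.77 + £183.75 = £1818.52
Net pay: £14125.00 − £1818.52 = £12306.48

£12306.48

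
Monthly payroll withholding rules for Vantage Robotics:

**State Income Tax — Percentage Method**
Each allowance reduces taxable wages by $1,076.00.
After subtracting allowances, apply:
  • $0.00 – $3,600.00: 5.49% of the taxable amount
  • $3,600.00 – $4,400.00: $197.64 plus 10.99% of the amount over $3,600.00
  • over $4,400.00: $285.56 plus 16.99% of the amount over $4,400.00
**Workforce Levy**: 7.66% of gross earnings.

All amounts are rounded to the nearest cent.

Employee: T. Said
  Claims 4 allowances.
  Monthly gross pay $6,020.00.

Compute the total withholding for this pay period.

$555.34

State Income Tax: taxable = $6,020.00 − 4×$1,076.00 = $1,716.00
  5.49% × $1,716.00 = $94.21
Workforce Levy: 7.66% × $6,020.00 = $461.13
Total: $94.21 + $461.13 = $555.34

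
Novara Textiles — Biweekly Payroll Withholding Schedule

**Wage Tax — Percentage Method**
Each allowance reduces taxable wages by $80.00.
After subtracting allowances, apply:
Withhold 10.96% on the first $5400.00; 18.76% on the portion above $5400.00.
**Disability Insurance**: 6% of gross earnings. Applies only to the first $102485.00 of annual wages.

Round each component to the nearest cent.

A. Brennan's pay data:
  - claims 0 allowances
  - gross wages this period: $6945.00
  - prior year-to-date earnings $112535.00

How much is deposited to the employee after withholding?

Wage Tax: taxable = $6945.00
  $591.84 + 18.76% × ($6945.00 − $5400.00) = $591.84 + 18.76% × $1545.00 = $881.68
Disability Insurance: YTD $112535.00 ≥ cap $102485.00 → $0.00
Total withheld: $881.68 + $0.00 = $881.68
Net pay: $6945.00 − $881.68 = $6063.32

$6063.32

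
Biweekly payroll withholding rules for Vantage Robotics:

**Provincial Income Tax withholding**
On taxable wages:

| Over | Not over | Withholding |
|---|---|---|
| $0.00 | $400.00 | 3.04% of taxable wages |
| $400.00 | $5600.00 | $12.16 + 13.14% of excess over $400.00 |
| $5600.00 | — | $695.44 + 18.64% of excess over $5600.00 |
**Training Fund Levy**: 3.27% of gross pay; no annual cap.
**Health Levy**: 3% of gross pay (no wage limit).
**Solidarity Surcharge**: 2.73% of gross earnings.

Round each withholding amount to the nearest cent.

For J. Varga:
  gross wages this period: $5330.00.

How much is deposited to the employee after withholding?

Provincial Income Tax: taxable = $5330.00
  $12.16 + 13.14% × ($5330.00 − $400.00) = $12.16 + 13.14% × $4930.00 = $659.96
Training Fund Levy: 3.27% × $5330.00 = $174.29
Health Levy: 3% × $5330.00 = $159.90
Solidarity Surcharge: 2.73% × $5330.00 = $145.51
Total withheld: $659.96 + $174.29 + $159.90 + $145.51 = $1139.66
Net pay: $5330.00 − $1139.66 = $4190.34

$4190.34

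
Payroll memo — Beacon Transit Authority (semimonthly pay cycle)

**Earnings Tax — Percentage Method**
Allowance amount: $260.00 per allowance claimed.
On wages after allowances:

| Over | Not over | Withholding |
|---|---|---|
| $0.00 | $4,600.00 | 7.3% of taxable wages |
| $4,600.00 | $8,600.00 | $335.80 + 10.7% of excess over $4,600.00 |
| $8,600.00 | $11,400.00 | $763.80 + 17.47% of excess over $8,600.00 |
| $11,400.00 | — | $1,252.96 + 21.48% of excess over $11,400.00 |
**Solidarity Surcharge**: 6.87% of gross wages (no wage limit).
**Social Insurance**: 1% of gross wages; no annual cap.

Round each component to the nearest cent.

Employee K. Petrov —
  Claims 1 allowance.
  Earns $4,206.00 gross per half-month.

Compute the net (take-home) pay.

Earnings Tax: taxable = $4,206.00 − 1×$260.00 = $3,946.00
  7.3% × $3,946.00 = $288.06
Solidarity Surcharge: 6.87% × $4,206.00 = $288.95
Social Insurance: 1% × $4,206.00 = $42.06
Total withheld: $288.06 + $288.95 + $42.06 = $619.07
Net pay: $4,206.00 − $619.07 = $3,586.93

$3,586.93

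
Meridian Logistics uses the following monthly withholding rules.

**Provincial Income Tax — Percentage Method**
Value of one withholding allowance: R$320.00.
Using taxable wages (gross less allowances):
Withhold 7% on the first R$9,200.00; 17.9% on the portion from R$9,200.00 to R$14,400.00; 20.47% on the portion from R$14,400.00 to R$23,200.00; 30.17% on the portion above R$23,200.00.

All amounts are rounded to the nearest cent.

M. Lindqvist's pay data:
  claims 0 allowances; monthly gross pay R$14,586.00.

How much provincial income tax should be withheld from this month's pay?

R$1,612.87

Provincial Income Tax: taxable = R$14,586.00
  R$1,574.80 + 20.47% × (R$14,586.00 − R$14,400.00) = R$1,574.80 + 20.47% × R$186.00 = R$1,612.87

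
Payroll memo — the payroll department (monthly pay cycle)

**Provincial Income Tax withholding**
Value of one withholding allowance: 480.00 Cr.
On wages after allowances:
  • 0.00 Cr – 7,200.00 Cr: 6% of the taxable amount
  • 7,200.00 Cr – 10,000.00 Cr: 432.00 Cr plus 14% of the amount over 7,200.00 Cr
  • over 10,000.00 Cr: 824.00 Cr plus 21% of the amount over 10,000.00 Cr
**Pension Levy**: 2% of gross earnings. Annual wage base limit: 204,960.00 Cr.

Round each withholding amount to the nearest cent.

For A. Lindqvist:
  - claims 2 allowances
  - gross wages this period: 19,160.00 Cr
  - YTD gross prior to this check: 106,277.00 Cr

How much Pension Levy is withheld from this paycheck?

Pension Levy: 2% × 19,160.00 Cr = 383.20 Cr

383.20 Cr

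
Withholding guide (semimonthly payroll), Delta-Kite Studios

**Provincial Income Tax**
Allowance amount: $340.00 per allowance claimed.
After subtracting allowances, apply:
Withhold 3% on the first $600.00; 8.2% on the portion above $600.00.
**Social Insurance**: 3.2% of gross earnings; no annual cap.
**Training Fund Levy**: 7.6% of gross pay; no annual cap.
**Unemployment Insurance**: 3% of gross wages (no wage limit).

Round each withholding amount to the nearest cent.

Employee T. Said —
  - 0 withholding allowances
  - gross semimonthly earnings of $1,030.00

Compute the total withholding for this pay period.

$195.40

Provincial Income Tax: taxable = $1,030.00
  $18.00 + 8.2% × ($1,030.00 − $600.00) = $18.00 + 8.2% × $430.00 = $53.26
Social Insurance: 3.2% × $1,030.00 = $32.96
Training Fund Levy: 7.6% × $1,030.00 = $78.28
Unemployment Insurance: 3% × $1,030.00 = $30.90
Total: $53.26 + $32.96 + $78.28 + $30.90 = $195.40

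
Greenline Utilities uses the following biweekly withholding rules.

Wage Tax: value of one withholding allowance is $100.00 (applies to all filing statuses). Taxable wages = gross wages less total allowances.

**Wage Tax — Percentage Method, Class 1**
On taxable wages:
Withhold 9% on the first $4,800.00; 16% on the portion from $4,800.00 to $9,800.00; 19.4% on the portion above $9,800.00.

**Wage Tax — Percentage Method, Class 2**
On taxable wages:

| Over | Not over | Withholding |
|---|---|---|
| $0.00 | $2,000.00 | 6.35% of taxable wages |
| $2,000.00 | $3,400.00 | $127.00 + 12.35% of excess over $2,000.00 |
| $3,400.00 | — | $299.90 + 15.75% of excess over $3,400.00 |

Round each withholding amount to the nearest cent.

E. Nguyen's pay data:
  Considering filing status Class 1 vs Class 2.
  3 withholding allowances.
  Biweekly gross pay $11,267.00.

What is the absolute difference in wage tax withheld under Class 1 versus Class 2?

$33.30

Wage Tax (Class 1): taxable = $11,267.00 − 3×$100.00 = $10,967.00
  $1,232.00 + 19.4% × ($10,967.00 − $9,800.00) = $1,232.00 + 19.4% × $1,167.00 = $1,458.40
Wage Tax (Class 2): taxable = $11,267.00 − 3×$100.00 = $10,967.00
  $299.90 + 15.75% × ($10,967.00 − $3,400.00) = $299.90 + 15.75% × $7,567.00 = $1,491.70
Difference: |$1,458.40 − $1,491.70| = $33.30 (higher under Class 2)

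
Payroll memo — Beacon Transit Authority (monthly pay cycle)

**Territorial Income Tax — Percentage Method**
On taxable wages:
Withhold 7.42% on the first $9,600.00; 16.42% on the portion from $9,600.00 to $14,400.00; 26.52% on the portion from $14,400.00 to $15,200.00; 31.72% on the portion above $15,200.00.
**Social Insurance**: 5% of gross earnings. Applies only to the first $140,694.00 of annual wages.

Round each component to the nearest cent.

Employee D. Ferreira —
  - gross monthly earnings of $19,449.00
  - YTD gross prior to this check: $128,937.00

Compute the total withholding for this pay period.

$3,648.27

Territorial Income Tax: taxable = $19,449.00
  $1,712.64 + 31.72% × ($19,449.00 − $15,200.00) = $1,712.64 + 31.72% × $4,249.00 = $3,060.42
Social Insurance: cap $140,694.00 − YTD $128,937.00 = $11,757.00 subject; 5% × $11,757.00 = $587.85
Total: $3,060.42 + $587.85 = $3,648.27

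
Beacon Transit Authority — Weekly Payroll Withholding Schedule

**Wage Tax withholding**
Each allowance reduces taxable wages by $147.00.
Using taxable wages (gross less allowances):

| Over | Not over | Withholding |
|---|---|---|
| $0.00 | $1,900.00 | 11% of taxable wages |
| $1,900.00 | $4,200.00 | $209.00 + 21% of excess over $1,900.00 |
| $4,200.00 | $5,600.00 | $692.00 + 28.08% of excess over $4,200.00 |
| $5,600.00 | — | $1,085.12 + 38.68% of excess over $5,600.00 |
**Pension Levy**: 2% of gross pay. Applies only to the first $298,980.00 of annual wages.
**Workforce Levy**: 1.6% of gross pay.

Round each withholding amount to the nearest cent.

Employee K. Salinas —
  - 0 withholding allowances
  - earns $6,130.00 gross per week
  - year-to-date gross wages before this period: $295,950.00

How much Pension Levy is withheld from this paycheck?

Pension Levy: cap $298,980.00 − YTD $295,950.00 = $3,030.00 subject; 2% × $3,030.00 = $60.60

$60.60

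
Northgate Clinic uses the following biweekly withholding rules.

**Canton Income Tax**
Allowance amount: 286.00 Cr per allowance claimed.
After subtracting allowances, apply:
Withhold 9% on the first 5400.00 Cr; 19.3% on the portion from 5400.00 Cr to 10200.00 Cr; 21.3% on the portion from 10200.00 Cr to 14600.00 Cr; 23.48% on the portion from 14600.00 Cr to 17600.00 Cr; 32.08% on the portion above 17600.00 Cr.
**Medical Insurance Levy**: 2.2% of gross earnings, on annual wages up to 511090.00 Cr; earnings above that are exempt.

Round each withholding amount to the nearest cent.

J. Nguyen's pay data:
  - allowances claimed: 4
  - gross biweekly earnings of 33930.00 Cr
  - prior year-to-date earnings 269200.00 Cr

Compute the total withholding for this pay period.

8672.13 Cr

Canton Income Tax: taxable = 33930.00 Cr − 4×286.00 Cr = 32786.00 Cr
  3054.00 Cr + 32.08% × (32786.00 Cr − 17600.00 Cr) = 3054.00 Cr + 32.08% × 15186.00 Cr = 7925.67 Cr
Medical Insurance Levy: 2.2% × 33930.00 Cr = 746.46 Cr
Total: 7925.67 Cr + 746.46 Cr = 8672.13 Cr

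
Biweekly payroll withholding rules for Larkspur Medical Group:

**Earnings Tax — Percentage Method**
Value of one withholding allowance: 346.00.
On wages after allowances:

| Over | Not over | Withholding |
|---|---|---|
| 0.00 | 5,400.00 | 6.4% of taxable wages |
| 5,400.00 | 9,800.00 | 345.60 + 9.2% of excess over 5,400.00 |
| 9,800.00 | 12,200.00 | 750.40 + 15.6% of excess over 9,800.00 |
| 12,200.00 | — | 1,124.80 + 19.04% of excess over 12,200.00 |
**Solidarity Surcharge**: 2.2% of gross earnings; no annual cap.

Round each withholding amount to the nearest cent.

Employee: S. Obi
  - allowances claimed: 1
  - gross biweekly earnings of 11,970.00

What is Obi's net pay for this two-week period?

Earnings Tax: taxable = 11,970.00 − 1×346.00 = 11,624.00
  750.40 + 15.6% × (11,624.00 − 9,800.00) = 750.40 + 15.6% × 1,824.00 = 1,034.94
Solidarity Surcharge: 2.2% × 11,970.00 = 263.34
Total withheld: 1,034.94 + 263.34 = 1,298.28
Net pay: 11,970.00 − 1,298.28 = 10,671.72

10,671.72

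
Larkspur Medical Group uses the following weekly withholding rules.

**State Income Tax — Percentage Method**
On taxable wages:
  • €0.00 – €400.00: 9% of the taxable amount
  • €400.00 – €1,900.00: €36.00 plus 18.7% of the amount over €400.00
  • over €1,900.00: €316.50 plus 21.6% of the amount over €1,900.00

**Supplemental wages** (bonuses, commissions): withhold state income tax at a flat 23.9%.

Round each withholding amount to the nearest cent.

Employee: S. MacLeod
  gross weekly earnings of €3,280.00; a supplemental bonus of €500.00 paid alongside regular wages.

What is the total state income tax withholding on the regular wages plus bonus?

State Income Tax: taxable = €3,280.00
  €316.50 + 21.6% × (€3,280.00 − €1,900.00) = €316.50 + 21.6% × €1,380.00 = €614.58
Supplemental (23.9% flat on bonus): 23.9% × €500.00 = €119.50
Total state income tax: €614.58 + €119.50 = €734.08

€734.08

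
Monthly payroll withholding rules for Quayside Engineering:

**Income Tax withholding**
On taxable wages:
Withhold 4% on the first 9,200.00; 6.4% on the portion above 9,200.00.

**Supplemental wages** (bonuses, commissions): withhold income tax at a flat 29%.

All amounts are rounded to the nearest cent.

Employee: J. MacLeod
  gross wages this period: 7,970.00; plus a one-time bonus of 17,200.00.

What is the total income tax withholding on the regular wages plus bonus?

Income Tax: taxable = 7,970.00
  4% × 7,970.00 = 318.80
Supplemental (29% flat on bonus): 29% × 17,200.00 = 4,988.00
Total income tax: 318.80 + 4,988.00 = 5,306.80

5,306.80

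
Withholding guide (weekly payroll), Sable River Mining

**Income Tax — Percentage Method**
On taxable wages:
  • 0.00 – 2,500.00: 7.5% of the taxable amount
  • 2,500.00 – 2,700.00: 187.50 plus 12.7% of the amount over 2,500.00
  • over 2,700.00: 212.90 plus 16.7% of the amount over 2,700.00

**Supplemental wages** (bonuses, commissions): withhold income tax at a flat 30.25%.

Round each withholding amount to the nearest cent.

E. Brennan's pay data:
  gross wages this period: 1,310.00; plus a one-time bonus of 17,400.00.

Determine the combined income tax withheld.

Income Tax: taxable = 1,310.00
  7.5% × 1,310.00 = 98.25
Supplemental (30.25% flat on bonus): 30.25% × 17,400.00 = 5,263.50
Total income tax: 98.25 + 5,263.50 = 5,361.75

5,361.75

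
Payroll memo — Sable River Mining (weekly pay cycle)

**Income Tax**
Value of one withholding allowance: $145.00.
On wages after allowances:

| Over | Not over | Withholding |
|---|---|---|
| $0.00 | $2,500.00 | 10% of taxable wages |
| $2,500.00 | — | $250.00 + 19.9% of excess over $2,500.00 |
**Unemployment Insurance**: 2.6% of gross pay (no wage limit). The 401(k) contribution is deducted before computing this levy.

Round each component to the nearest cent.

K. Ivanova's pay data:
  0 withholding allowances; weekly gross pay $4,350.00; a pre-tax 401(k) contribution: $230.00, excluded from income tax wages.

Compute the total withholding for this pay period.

$679.50

Income Tax: taxable = $4,350.00 − $230.00 = $4,120.00
  $250.00 + 19.9% × ($4,120.00 − $2,500.00) = $250.00 + 19.9% × $1,620.00 = $572.38
Unemployment Insurance: 2.6% × $4,120.00 = $107.12
Total: $572.38 + $107.12 = $679.50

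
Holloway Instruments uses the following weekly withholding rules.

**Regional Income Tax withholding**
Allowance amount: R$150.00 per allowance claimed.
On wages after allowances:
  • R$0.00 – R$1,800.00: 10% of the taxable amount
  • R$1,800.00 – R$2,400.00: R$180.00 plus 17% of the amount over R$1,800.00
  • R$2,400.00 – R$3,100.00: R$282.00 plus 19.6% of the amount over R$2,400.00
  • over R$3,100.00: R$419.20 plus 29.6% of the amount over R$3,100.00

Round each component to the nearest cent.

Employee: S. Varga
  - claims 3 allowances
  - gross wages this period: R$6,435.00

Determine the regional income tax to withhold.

R$1,273.16

Regional Income Tax: taxable = R$6,435.00 − 3×R$150.00 = R$5,985.00
  R$419.20 + 29.6% × (R$5,985.00 − R$3,100.00) = R$419.20 + 29.6% × R$2,885.00 = R$1,273.16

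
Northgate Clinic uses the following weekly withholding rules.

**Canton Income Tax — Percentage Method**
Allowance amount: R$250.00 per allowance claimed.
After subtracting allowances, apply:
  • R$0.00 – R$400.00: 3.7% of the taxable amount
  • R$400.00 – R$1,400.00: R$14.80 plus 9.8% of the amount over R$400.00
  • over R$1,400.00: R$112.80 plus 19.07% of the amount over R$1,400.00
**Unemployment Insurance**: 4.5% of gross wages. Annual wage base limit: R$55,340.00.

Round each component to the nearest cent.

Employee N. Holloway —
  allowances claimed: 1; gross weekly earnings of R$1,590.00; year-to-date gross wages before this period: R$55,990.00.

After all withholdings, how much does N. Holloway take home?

R$1,483.08

Canton Income Tax: taxable = R$1,590.00 − 1×R$250.00 = R$1,340.00
  R$14.80 + 9.8% × (R$1,340.00 − R$400.00) = R$14.80 + 9.8% × R$940.00 = R$106.92
Unemployment Insurance: YTD R$55,990.00 ≥ cap R$55,340.00 → R$0.00
Total withheld: R$106.92 + R$0.00 = R$106.92
Net pay: R$1,590.00 − R$106.92 = R$1,483.08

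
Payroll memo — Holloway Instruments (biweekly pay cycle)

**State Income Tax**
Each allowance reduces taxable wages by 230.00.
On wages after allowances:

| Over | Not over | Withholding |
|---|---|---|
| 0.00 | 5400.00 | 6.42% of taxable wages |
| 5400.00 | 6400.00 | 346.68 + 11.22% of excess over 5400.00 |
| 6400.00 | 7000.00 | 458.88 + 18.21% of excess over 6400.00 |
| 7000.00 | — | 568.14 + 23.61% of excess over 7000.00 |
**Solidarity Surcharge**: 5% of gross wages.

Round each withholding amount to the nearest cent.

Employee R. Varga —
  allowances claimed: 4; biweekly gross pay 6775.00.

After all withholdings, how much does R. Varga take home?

6038.52

State Income Tax: taxable = 6775.00 − 4×230.00 = 5855.00
  346.68 + 11.22% × (5855.00 − 5400.00) = 346.68 + 11.22% × 455.00 = 397.73
Solidarity Surcharge: 5% × 6775.00 = 338.75
Total withheld: 397.73 + 338.75 = 736.48
Net pay: 6775.00 − 736.48 = 6038.52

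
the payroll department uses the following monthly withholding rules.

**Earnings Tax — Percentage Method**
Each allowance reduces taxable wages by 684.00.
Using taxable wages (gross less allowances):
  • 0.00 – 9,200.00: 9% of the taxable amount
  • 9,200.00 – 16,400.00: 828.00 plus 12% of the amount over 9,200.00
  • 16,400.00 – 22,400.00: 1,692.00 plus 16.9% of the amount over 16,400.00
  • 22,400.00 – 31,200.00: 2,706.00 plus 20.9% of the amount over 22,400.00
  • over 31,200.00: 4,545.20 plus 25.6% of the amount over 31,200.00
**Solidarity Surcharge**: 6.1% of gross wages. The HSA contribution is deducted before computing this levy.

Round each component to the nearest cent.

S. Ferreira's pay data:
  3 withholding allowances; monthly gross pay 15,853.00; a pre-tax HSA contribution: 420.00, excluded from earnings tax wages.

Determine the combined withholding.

2,271.13

Earnings Tax: taxable = 15,853.00 − 420.00 − 3×684.00 = 13,381.00
  828.00 + 12% × (13,381.00 − 9,200.00) = 828.00 + 12% × 4,181.00 = 1,329.72
Solidarity Surcharge: 6.1% × 15,433.00 = 941.41
Total: 1,329.72 + 941.41 = 2,271.13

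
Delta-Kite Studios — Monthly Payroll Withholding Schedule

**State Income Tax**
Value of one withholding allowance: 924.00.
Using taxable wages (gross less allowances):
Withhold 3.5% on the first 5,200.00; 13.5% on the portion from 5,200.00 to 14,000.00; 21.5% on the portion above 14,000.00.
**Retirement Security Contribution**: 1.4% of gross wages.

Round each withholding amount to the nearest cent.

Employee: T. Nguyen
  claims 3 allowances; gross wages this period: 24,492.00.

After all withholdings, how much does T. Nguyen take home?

State Income Tax: taxable = 24,492.00 − 3×924.00 = 21,720.00
  1,370.00 + 21.5% × (21,720.00 − 14,000.00) = 1,370.00 + 21.5% × 7,720.00 = 3,029.80
Retirement Security Contribution: 1.4% × 24,492.00 = 342.89
Total withheld: 3,029.80 + 342.89 = 3,372.69
Net pay: 24,492.00 − 3,372.69 = 21,119.31

21,119.31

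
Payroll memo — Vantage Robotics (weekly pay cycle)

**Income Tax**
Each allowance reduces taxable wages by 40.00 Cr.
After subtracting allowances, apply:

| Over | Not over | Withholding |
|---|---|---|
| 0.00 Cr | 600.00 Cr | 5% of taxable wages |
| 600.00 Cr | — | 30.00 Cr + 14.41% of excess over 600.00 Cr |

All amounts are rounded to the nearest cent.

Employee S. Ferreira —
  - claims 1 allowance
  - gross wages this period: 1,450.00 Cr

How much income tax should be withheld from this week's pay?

Income Tax: taxable = 1,450.00 Cr − 1×40.00 Cr = 1,410.00 Cr
  30.00 Cr + 14.41% × (1,410.00 Cr − 600.00 Cr) = 30.00 Cr + 14.41% × 810.00 Cr = 146.72 Cr

146.72 Cr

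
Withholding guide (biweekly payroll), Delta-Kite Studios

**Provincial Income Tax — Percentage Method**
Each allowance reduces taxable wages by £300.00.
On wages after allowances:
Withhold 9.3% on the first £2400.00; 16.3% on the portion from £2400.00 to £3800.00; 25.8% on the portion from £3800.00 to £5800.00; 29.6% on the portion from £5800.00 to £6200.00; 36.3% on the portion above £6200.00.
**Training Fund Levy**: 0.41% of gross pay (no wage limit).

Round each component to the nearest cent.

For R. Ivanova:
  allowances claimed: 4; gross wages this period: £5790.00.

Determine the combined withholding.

Provincial Income Tax: taxable = £5790.00 − 4×£300.00 = £4590.00
  £451.40 + 25.8% × (£4590.00 − £3800.00) = £451.40 + 25.8% × £790.00 = £655.22
Training Fund Levy: 0.41% × £5790.00 = £23.74
Total: £655.22 + £23.74 = £678.96

£678.96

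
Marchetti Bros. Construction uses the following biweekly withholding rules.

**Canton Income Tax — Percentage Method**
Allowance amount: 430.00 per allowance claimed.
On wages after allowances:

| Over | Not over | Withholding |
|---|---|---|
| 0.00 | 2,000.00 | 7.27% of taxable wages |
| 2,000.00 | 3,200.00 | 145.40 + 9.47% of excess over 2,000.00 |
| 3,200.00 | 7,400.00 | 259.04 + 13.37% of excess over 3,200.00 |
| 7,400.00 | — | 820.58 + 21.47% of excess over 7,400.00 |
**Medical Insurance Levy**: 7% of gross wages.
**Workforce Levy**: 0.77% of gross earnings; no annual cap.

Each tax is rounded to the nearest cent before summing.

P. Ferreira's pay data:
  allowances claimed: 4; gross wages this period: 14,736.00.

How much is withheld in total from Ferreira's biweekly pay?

3,171.33

Canton Income Tax: taxable = 14,736.00 − 4×430.00 = 13,016.00
  820.58 + 21.47% × (13,016.00 − 7,400.00) = 820.58 + 21.47% × 5,616.00 = 2,026.34
Medical Insurance Levy: 7% × 14,736.00 = 1,031.52
Workforce Levy: 0.77% × 14,736.00 = 113.47
Total: 2,026.34 + 1,031.52 + 113.47 = 3,171.33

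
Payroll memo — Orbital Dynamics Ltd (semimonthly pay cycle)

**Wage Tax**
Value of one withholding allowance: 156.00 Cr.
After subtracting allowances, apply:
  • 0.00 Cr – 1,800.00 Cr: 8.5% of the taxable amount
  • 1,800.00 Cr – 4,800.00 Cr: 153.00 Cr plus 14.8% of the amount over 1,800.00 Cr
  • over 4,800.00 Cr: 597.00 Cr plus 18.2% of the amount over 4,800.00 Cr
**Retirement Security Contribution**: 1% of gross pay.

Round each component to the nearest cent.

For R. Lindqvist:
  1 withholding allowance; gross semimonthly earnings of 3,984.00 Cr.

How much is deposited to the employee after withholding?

Wage Tax: taxable = 3,984.00 Cr − 1×156.00 Cr = 3,828.00 Cr
  153.00 Cr + 14.8% × (3,828.00 Cr − 1,800.00 Cr) = 153.00 Cr + 14.8% × 2,028.00 Cr = 453.14 Cr
Retirement Security Contribution: 1% × 3,984.00 Cr = 39.84 Cr
Total withheld: 453.14 Cr + 39.84 Cr = 492.98 Cr
Net pay: 3,984.00 Cr − 492.98 Cr = 3,491.02 Cr

3,491.02 Cr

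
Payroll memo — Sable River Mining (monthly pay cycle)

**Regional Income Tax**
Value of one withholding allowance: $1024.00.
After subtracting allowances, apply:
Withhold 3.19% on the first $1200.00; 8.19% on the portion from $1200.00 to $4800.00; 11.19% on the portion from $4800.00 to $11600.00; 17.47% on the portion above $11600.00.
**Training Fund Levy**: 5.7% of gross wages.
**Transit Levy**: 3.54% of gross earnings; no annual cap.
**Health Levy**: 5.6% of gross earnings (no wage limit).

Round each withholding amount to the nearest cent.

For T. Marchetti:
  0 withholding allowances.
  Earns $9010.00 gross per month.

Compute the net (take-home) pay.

$6868.70

Regional Income Tax: taxable = $9010.00
  $333.12 + 11.19% × ($9010.00 − $4800.00) = $333.12 + 11.19% × $4210.00 = $804.22
Training Fund Levy: 5.7% × $9010.00 = $513.57
Transit Levy: 3.54% × $9010.00 = $318.95
Health Levy: 5.6% × $9010.00 = $504.56
Total withheld: $804.22 + $513.57 + $318.95 + $504.56 = $2141.30
Net pay: $9010.00 − $2141.30 = $6868.70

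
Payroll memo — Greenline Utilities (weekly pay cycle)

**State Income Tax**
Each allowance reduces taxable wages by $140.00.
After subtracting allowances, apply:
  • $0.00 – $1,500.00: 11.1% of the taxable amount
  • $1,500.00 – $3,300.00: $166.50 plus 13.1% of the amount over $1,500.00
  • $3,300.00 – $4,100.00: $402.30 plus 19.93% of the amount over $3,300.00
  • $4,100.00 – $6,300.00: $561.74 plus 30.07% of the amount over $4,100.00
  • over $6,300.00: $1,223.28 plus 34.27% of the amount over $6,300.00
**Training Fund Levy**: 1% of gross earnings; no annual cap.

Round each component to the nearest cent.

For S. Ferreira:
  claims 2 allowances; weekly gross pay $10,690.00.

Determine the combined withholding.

$2,738.68

State Income Tax: taxable = $10,690.00 − 2×$140.00 = $10,410.00
  $1,223.28 + 34.27% × ($10,410.00 − $6,300.00) = $1,223.28 + 34.27% × $4,110.00 = $2,631.78
Training Fund Levy: 1% × $10,690.00 = $106.90
Total: $2,631.78 + $106.90 = $2,738.68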